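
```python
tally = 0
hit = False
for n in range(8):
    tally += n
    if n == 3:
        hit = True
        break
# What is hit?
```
Trace:
  tally=0
  tally=0, hit=False
  tally=0, hit=False, n=0
  tally=1, hit=False, n=1
  tally=3, hit=False, n=2
  tally=6, hit=True, n=3

Final answer: True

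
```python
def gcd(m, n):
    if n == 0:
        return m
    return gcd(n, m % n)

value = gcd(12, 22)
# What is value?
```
Call trace:
gcd(m=12, n=22)
  gcd(m=22, n=12)
    gcd(m=12, n=10)
      gcd(m=10, n=2)
        gcd(m=2, n=0)
        -> return 2
      -> return 2
    -> return 2
  -> return 2
-> return 2

Final answer: 2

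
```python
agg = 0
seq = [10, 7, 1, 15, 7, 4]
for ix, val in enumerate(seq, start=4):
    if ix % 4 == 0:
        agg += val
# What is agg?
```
Trace:
  agg=0
  agg=10, ix=4, val=10
  agg=10, ix=5, val=7
  agg=10, ix=6, val=1
  agg=10, ix=7, val=15
  agg=17, ix=8, val=7
  agg=17, ix=9, val=4

Final answer: 17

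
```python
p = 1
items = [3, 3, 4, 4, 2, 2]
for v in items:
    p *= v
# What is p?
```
Trace:
  p=1
  p=3, v=3
  p=9, v=3
  p=36, v=4
  p=144, v=4
  p=288, v=2
  p=576, v=2

Final answer: 576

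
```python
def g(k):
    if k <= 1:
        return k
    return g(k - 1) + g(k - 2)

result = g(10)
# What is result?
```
Call trace (a repeated sub-call is expanded the first time; later identical calls just restate its return value):
g(k=10)
  g(k=9)
    g(k=8)
      g(k=7)
        g(k=6)
          g(k=5)
            g(k=4)
              g(k=3)
                g(k=2)
                  g(k=1)
                  -> return 1
                  g(k=0)
                  -> return 0
                -> return 1
                g(k=1)
                -> return 1
              -> return 2
              g(k=2) -> return 1  (same call as traced above)
            -> return 3
            g(k=3) -> return 2  (same call as traced above)
          -> return 5
          g(k=4) -> return 3  (same call as traced above)
        -> return 8
        g(k=5) -> return 5  (same call as traced above)
      -> return 13
      g(k=6) -> return 8  (same call as traced above)
    -> return 21
    g(k=7) -> return 13  (same call as traced above)
  -> return 34
  g(k=8) -> return 21  (same call as traced above)
-> return 55

Final answer: 55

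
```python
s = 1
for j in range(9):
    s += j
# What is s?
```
Trace:
  s=1
  s=1, j=0
  s=2, j=1
  s=4, j=2
  s=7, j=3
  s=11, j=4
  s=16, j=5
  s=22, j=6
  s=29, j=7
  s=37, j=8

Final answer: 37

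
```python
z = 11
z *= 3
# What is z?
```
Trace:
  z=11
  z=33

Final answer: 33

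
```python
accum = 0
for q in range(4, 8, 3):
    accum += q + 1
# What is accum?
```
Trace:
  accum=0
  accum=5, q=4
  accum=13, q=7

Final answer: 13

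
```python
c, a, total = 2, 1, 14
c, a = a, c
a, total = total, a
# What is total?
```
Trace:
  c=2, a=1, total=14
  c=1, a=2, total=14
  c=1, a=14, total=2

Final answer: 2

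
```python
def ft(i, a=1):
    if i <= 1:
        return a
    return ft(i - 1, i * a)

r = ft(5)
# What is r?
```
Call trace:
ft(i=5, a=1)
  ft(i=4, a=5)
    ft(i=3, a=20)
      ft(i=2, a=60)
        ft(i=1, a=120)
        -> return 120
      -> return 120
    -> return 120
  -> return 120
-> return 120

Final answer: 120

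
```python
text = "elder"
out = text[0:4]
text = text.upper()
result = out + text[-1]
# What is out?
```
Trace:
  text='elder'
  text='elder', out='elde'
  text='ELDER', out='elde'
  text='ELDER', out='elde', result='eldeR'

Final answer: 'elde'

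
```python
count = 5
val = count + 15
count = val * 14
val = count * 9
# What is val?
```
Trace:
  count=5
  count=5, val=20
  count=280, val=20
  count=280, val=2520

Final answer: 2520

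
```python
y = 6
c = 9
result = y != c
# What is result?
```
Trace:
  y=6
  y=6, c=9
  y=6, c=9, result=True

Final answer: True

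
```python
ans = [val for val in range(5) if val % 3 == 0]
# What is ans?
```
Trace:
  val=0
  val=1
  val=2
  val=3
  val=4
  ans=[0, 3]

Final answer: [0, 3]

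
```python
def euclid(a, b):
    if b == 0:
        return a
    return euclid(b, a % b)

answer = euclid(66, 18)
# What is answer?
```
Call trace:
euclid(a=66, b=18)
  euclid(a=18, b=12)
    euclid(a=12, b=6)
      euclid(a=6, b=0)
      -> return 6
    -> return 6
  -> return 6
-> return 6

Final answer: 6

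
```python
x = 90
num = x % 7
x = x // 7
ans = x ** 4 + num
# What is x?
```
Trace:
  x=90
  x=90, num=6
  x=12, num=6
  x=12, num=6, ans=20742

Final answer: 12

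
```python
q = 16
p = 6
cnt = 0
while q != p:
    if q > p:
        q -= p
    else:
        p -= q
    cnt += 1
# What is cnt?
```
Trace:
  q=16
  q=16, p=6
  q=16, p=6, cnt=0
  q=10, p=6, cnt=1
  q=4, p=6, cnt=2
  q=4, p=2, cnt=3
  q=2, p=2, cnt=4

Final answer: 4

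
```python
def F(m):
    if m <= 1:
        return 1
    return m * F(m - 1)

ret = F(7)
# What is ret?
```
Call trace:
F(m=7)
  F(m=6)
    F(m=5)
      F(m=4)
        F(m=3)
          F(m=2)
            F(m=1)
            -> return 1
          -> return 2
        -> return 6
      -> return 24
    -> return 120
  -> return 720
-> return 5040

Final answer: 5040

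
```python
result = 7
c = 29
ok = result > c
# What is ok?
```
Trace:
  result=7
  result=7, c=29
  result=7, c=29, ok=False

Final answer: False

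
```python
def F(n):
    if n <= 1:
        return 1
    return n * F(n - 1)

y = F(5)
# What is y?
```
Call trace:
F(n=5)
  F(n=4)
    F(n=3)
      F(n=2)
        F(n=1)
        -> return 1
      -> return 2
    -> return 6
  -> return 24
-> return 120

Final answer: 120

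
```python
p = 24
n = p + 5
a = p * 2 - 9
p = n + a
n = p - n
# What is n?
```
Trace:
  p=24
  p=24, n=29
  p=24, n=29, a=39
  p=68, n=29, a=39
  p=68, n=39, a=39

Final answer: 39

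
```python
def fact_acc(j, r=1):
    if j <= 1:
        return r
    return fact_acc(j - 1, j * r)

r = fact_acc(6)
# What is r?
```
Call trace:
fact_acc(j=6, r=1)
  fact_acc(j=5, r=6)
    fact_acc(j=4, r=30)
      fact_acc(j=3, r=120)
        fact_acc(j=2, r=360)
          fact_acc(j=1, r=720)
          -> return 720
        -> return 720
      -> return 720
    -> return 720
  -> return 720
-> return 720

Final answer: 720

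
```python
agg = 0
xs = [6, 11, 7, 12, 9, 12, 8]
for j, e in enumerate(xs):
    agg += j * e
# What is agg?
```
Trace:
  agg=0
  agg=0, j=0, e=6
  agg=11, j=1, e=11
  agg=25, j=2, e=7
  agg=61, j=3, e=12
  agg=97, j=4, e=9
  agg=157, j=5, e=12
  agg=205, j=6, e=8

Final answer: 205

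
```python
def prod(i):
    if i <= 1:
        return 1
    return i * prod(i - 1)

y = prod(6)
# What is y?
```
Call trace:
prod(i=6)
  prod(i=5)
    prod(i=4)
      prod(i=3)
        prod(i=2)
          prod(i=1)
          -> return 1
        -> return 2
      -> return 6
    -> return 24
  -> return 120
-> return 720

Final answer: 720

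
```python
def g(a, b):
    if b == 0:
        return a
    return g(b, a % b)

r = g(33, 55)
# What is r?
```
Call trace:
g(a=33, b=55)
  g(a=55, b=33)
    g(a=33, b=22)
      g(a=22, b=11)
        g(a=11, b=0)
        -> return 11
      -> return 11
    -> return 11
  -> return 11
-> return 11

Final answer: 11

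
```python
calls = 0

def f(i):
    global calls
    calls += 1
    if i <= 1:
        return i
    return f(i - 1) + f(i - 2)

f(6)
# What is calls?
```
Call trace (a repeated sub-call is expanded the first time; later identical calls just restate its return value):
f(i=6)
  f(i=5)
    f(i=4)
      f(i=3)
        f(i=2)
          f(i=1)
          -> return 1
          f(i=0)
          -> return 0
        -> return 1
        f(i=1)
        -> return 1
      -> return 2
      f(i=2) -> return 1  (same call as traced above)
    -> return 3
    f(i=3) -> return 2  (same call as traced above)
  -> return 5
  f(i=4) -> return 3  (same call as traced above)
-> return 8

calls is incremented once per call, so count the calls in each subtree. Let C(i) = number of calls made by f(i).
C(0) = C(1) = 1 (base case, no recursion); C(i) = 1 + C(i - 1) + C(i - 2) otherwise.
C(2) = 1 + C(1) + C(0) = 1 + 1 + 1 = 3
C(3) = 1 + C(2) + C(1) = 1 + 3 + 1 = 5
C(4) = 1 + C(3) + C(2) = 1 + 5 + 3 = 9
C(5) = 1 + C(4) + C(3) = 1 + 9 + 5 = 15
C(6) = 1 + C(5) + C(4) = 1 + 15 + 9 = 25
calls = C(6) = 25

Final answer: 25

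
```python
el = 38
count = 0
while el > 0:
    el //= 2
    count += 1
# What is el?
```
Trace:
  el=38
  el=38, count=0
  el=19, count=1
  el=9, count=2
  el=4, count=3
  el=2, count=4
  el=1, count=5
  el=0, count=6

Final answer: 0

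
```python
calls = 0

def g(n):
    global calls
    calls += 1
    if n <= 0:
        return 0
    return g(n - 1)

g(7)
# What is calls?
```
Call trace:
g(n=7)
  g(n=6)
    g(n=5)
      g(n=4)
        g(n=3)
          g(n=2)
            g(n=1)
              g(n=0)
              -> return 0
            -> return 0
          -> return 0
        -> return 0
      -> return 0
    -> return 0
  -> return 0
-> return 0

calls is incremented once per call. g is entered once for each n = 7, 6, 5, 4, 3, 2, 1, 0 (the n <= 0 call returns without recursing), i.e. 7 + 1 calls.
calls = 8

Final answer: 8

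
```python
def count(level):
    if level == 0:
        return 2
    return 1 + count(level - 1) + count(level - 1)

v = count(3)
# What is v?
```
Call trace (a repeated sub-call is expanded the first time; later identical calls just restate its return value):
count(level=3)
  count(level=2)
    count(level=1)
      count(level=0)
      -> return 2
      count(level=0)
      -> return 2
    -> return 5
    count(level=1) -> return 5  (same call as traced above)
  -> return 11
  count(level=2) -> return 11  (same call as traced above)
-> return 23

Final answer: 23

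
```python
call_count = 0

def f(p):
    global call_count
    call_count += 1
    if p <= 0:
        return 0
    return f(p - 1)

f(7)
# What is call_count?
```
Call trace:
f(p=7)
  f(p=6)
    f(p=5)
      f(p=4)
        f(p=3)
          f(p=2)
            f(p=1)
              f(p=0)
              -> return 0
            -> return 0
          -> return 0
        -> return 0
      -> return 0
    -> return 0
  -> return 0
-> return 0

call_count is incremented once per call. f is entered once for each p = 7, 6, 5, 4, 3, 2, 1, 0 (the p <= 0 call returns without recursing), i.e. 7 + 1 calls.
call_count = 8

Final answer: 8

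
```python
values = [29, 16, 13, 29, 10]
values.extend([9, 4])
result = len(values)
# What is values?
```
Trace:
  values=[29, 16, 13, 29, 10]
  values=[29, 16, 13, 29, 10, 9, 4]
  values=[29, 16, 13, 29, 10, 9, 4], result=7

Final answer: [29, 16, 13, 29, 10, 9, 4]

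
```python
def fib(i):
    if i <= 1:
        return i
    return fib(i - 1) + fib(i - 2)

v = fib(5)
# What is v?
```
Call trace (a repeated sub-call is expanded the first time; later identical calls just restate its return value):
fib(i=5)
  fib(i=4)
    fib(i=3)
      fib(i=2)
        fib(i=1)
        -> return 1
        fib(i=0)
        -> return 0
      -> return 1
      fib(i=1)
      -> return 1
    -> return 2
    fib(i=2) -> return 1  (same call as traced above)
  -> return 3
  fib(i=3) -> return 2  (same call as traced above)
-> return 5

Final answer: 5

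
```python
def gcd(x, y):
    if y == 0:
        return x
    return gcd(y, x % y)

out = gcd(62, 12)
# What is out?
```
Call trace:
gcd(x=62, y=12)
  gcd(x=12, y=2)
    gcd(x=2, y=0)
    -> return 2
  -> return 2
-> return 2

Final answer: 2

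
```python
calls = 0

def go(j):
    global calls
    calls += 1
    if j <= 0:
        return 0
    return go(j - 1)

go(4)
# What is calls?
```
Call trace:
go(j=4)
  go(j=3)
    go(j=2)
      go(j=1)
        go(j=0)
        -> return 0
      -> return 0
    -> return 0
  -> return 0
-> return 0

calls is incremented once per call. go is entered once for each j = 4, 3, 2, 1, 0 (the j <= 0 call returns without recursing), i.e. 4 + 1 calls.
calls = 5

Final answer: 5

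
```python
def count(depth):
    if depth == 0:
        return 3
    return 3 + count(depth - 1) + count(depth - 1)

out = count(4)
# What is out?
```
Call trace (a repeated sub-call is expanded the first time; later identical calls just restate its return value):
count(depth=4)
  count(depth=3)
    count(depth=2)
      count(depth=1)
        count(depth=0)
        -> return 3
        count(depth=0)
        -> return 3
      -> return 9
      count(depth=1) -> return 9  (same call as traced above)
    -> return 21
    count(depth=2) -> return 21  (same call as traced above)
  -> return 45
  count(depth=3) -> return 45  (same call as traced above)
-> return 93

Final answer: 93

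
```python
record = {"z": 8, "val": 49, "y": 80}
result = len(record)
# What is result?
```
Trace:
  record={'z': 8, 'val': 49, 'y': 80}
  record={'z': 8, 'val': 49, 'y': 80}, result=3

Final answer: 3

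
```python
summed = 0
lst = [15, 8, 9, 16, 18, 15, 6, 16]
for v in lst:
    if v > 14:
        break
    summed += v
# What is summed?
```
Trace:
  summed=0
  summed=0, v=15

Final answer: 0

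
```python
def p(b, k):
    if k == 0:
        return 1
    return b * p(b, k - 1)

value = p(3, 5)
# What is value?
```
Call trace:
p(b=3, k=5)
  p(b=3, k=4)
    p(b=3, k=3)
      p(b=3, k=2)
        p(b=3, k=1)
          p(b=3, k=0)
          -> return 1
        -> return 3
      -> return 9
    -> return 27
  -> return 81
-> return 243

Final answer: 243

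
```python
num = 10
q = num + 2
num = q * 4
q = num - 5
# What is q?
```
Trace:
  num=10
  num=10, q=12
  num=48, q=12
  num=48, q=43

Final answer: 43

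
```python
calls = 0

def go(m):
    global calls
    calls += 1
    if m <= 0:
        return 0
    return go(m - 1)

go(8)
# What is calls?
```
Call trace:
go(m=8)
  go(m=7)
    go(m=6)
      go(m=5)
        go(m=4)
          go(m=3)
            go(m=2)
              go(m=1)
                go(m=0)
                -> return 0
              -> return 0
            -> return 0
          -> return 0
        -> return 0
      -> return 0
    -> return 0
  -> return 0
-> return 0

calls is incremented once per call. go is entered once for each m = 8, 7, 6, 5, 4, 3, 2, 1, 0 (the m <= 0 call returns without recursing), i.e. 8 + 1 calls.
calls = 9

Final answer: 9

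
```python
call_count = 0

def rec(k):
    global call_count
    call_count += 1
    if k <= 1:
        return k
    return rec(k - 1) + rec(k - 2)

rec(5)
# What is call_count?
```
Call trace (a repeated sub-call is expanded the first time; later identical calls just restate its return value):
rec(k=5)
  rec(k=4)
    rec(k=3)
      rec(k=2)
        rec(k=1)
        -> return 1
        rec(k=0)
        -> return 0
      -> return 1
      rec(k=1)
      -> return 1
    -> return 2
    rec(k=2) -> return 1  (same call as traced above)
  -> return 3
  rec(k=3) -> return 2  (same call as traced above)
-> return 5

call_count is incremented once per call, so count the calls in each subtree. Let C(k) = number of calls made by rec(k).
C(0) = C(1) = 1 (base case, no recursion); C(k) = 1 + C(k - 1) + C(k - 2) otherwise.
C(2) = 1 + C(1) + C(0) = 1 + 1 + 1 = 3
C(3) = 1 + C(2) + C(1) = 1 + 3 + 1 = 5
C(4) = 1 + C(3) + C(2) = 1 + 5 + 3 = 9
C(5) = 1 + C(4) + C(3) = 1 + 9 + 5 = 15
call_count = C(5) = 15

Final answer: 15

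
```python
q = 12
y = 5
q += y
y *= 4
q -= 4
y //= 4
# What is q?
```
Trace:
  q=12
  q=12, y=5
  q=17, y=5
  q=17, y=20
  q=13, y=20
  q=13, y=5

Final answer: 13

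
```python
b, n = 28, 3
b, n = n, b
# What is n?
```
Trace:
  b=28, n=3
  b=3, n=28

Final answer: 28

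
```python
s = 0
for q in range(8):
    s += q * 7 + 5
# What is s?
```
Trace:
  s=0
  s=5, q=0
  s=17, q=1
  s=36, q=2
  s=62, q=3
  s=95, q=4
  s=135, q=5
  s=182, q=6
  s=236, q=7

Final answer: 236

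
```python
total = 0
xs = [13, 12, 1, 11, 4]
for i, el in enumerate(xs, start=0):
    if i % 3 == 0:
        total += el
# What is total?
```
Trace:
  total=0
  total=13, i=0, el=13
  total=13, i=1, el=12
  total=13, i=2, el=1
  total=24, i=3, el=11
  total=24, i=4, el=4

Final answer: 24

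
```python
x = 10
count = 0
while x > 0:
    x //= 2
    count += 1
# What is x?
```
Trace:
  x=10
  x=10, count=0
  x=5, count=1
  x=2, count=2
  x=1, count=3
  x=0, count=4

Final answer: 0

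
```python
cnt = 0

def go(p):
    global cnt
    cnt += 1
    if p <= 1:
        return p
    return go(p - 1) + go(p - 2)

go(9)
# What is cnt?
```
Call trace (a repeated sub-call is expanded the first time; later identical calls just restate its return value):
go(p=9)
  go(p=8)
    go(p=7)
      go(p=6)
        go(p=5)
          go(p=4)
            go(p=3)
              go(p=2)
                go(p=1)
                -> return 1
                go(p=0)
                -> return 0
              -> return 1
              go(p=1)
              -> return 1
            -> return 2
            go(p=2) -> return 1  (same call as traced above)
          -> return 3
          go(p=3) -> return 2  (same call as traced above)
        -> return 5
        go(p=4) -> return 3  (same call as traced above)
      -> return 8
      go(p=5) -> return 5  (same call as traced above)
    -> return 13
    go(p=6) -> return 8  (same call as traced above)
  -> return 21
  go(p=7) -> return 13  (same call as traced above)
-> return 34

cnt is incremented once per call, so count the calls in each subtree. Let C(p) = number of calls made by go(p).
C(0) = C(1) = 1 (base case, no recursion); C(p) = 1 + C(p - 1) + C(p - 2) otherwise.
C(2) = 1 + C(1) + C(0) = 1 + 1 + 1 = 3
C(3) = 1 + C(2) + C(1) = 1 + 3 + 1 = 5
C(4) = 1 + C(3) + C(2) = 1 + 5 + 3 = 9
C(5) = 1 + C(4) + C(3) = 1 + 9 + 5 = 15
C(6) = 1 + C(5) + C(4) = 1 + 15 + 9 = 25
C(7) = 1 + C(6) + C(5) = 1 + 25 + 15 = 41
C(8) = 1 + C(7) + C(6) = 1 + 41 + 25 = 67
C(9) = 1 + C(8) + C(7) = 1 + 67 + 41 = 109
cnt = C(9) = 109

Final answer: 109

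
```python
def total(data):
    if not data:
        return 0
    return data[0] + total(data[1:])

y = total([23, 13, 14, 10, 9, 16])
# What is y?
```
Call trace:
total(data=[23, 13, 14, 10, 9, 16])
  total(data=[13, 14, 10, 9, 16])
    total(data=[14, 10, 9, 16])
      total(data=[10, 9, 16])
        total(data=[9, 16])
          total(data=[16])
            total(data=[])
            -> return 0
          -> return 16
        -> return 25
      -> return 35
    -> return 49
  -> return 62
-> return 85

Final answer: 85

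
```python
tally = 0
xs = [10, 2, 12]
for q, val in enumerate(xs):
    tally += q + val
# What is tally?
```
Trace:
  tally=0
  tally=10, q=0, val=10
  tally=13, q=1, val=2
  tally=27, q=2, val=12

Final answer: 27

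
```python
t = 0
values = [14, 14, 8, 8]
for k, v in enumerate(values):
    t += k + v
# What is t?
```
Trace:
  t=0
  t=14, k=0, v=14
  t=29, k=1, v=14
  t=39, k=2, v=8
  t=50, k=3, v=8

Final answer: 50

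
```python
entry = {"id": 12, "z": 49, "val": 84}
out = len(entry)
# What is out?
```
Trace:
  entry={'id': 12, 'z': 49, 'val': 84}
  entry={'id': 12, 'z': 49, 'val': 84}, out=3

Final answer: 3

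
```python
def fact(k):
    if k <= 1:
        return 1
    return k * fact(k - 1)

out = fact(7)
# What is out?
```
Call trace:
fact(k=7)
  fact(k=6)
    fact(k=5)
      fact(k=4)
        fact(k=3)
          fact(k=2)
            fact(k=1)
            -> return 1
          -> return 2
        -> return 6
      -> return 24
    -> return 120
  -> return 720
-> return 5040

Final answer: 5040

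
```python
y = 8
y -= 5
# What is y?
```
Trace:
  y=8
  y=3

Final answer: 3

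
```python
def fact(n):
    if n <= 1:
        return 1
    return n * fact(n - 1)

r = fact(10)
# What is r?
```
Call trace:
fact(n=10)
  fact(n=9)
    fact(n=8)
      fact(n=7)
        fact(n=6)
          fact(n=5)
            fact(n=4)
              fact(n=3)
                fact(n=2)
                  fact(n=1)
                  -> return 1
                -> return 2
              -> return 6
            -> return 24
          -> return 120
        -> return 720
      -> return 5040
    -> return 40320
  -> return 362880
-> return 3628800

Final answer: 3628800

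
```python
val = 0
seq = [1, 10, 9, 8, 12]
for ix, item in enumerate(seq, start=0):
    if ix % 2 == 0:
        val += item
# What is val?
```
Trace:
  val=0
  val=1, ix=0, item=1
  val=1, ix=1, item=10
  val=10, ix=2, item=9
  val=10, ix=3, item=8
  val=22, ix=4, item=12

Final answer: 22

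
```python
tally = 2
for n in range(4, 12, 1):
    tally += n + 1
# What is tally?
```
Trace:
  tally=2
  tally=7, n=4
  tally=13, n=5
  tally=20, n=6
  tally=28, n=7
  tally=37, n=8
  tally=47, n=9
  tally=58, n=10
  tally=70, n=11

Final answer: 70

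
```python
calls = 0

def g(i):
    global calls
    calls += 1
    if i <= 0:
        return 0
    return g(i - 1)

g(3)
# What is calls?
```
Call trace:
g(i=3)
  g(i=2)
    g(i=1)
      g(i=0)
      -> return 0
    -> return 0
  -> return 0
-> return 0

calls is incremented once per call. g is entered once for each i = 3, 2, 1, 0 (the i <= 0 call returns without recursing), i.e. 3 + 1 calls.
calls = 4

Final answer: 4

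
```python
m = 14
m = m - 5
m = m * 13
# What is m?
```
Trace:
  m=14
  m=9
  m=117

Final answer: 117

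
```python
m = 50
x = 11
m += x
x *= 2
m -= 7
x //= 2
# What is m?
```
Trace:
  m=50
  m=50, x=11
  m=61, x=11
  m=61, x=22
  m=54, x=22
  m=54, x=11

Final answer: 54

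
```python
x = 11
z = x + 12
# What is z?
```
Trace:
  x=11
  x=11, z=23

Final answer: 23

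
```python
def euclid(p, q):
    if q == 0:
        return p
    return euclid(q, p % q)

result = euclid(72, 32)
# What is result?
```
Call trace:
euclid(p=72, q=32)
  euclid(p=32, q=8)
    euclid(p=8, q=0)
    -> return 8
  -> return 8
-> return 8

Final answer: 8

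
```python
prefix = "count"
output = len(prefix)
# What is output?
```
Trace:
  prefix='count'
  prefix='count', output=5

Final answer: 5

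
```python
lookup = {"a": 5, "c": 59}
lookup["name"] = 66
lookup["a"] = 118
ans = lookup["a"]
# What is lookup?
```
Trace:
  lookup={'a': 5, 'c': 59}
  lookup={'a': 5, 'c': 59, 'name': 66}
  lookup={'a': 118, 'c': 59, 'name': 66}
  lookup={'a': 118, 'c': 59, 'name': 66}, ans=118

Final answer: {'a': 118, 'c': 59, 'name': 66}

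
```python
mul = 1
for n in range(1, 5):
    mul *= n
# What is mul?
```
Trace:
  mul=1
  mul=1, n=1
  mul=2, n=2
  mul=6, n=3
  mul=24, n=4

Final answer: 24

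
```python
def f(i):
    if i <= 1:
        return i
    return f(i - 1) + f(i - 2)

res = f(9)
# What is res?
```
Call trace (a repeated sub-call is expanded the first time; later identical calls just restate its return value):
f(i=9)
  f(i=8)
    f(i=7)
      f(i=6)
        f(i=5)
          f(i=4)
            f(i=3)
              f(i=2)
                f(i=1)
                -> return 1
                f(i=0)
                -> return 0
              -> return 1
              f(i=1)
              -> return 1
            -> return 2
            f(i=2) -> return 1  (same call as traced above)
          -> return 3
          f(i=3) -> return 2  (same call as traced above)
        -> return 5
        f(i=4) -> return 3  (same call as traced above)
      -> return 8
      f(i=5) -> return 5  (same call as traced above)
    -> return 13
    f(i=6) -> return 8  (same call as traced above)
  -> return 21
  f(i=7) -> return 13  (same call as traced above)
-> return 34

Final answer: 34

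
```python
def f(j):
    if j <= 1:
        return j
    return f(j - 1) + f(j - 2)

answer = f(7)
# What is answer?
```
Call trace (a repeated sub-call is expanded the first time; later identical calls just restate its return value):
f(j=7)
  f(j=6)
    f(j=5)
      f(j=4)
        f(j=3)
          f(j=2)
            f(j=1)
            -> return 1
            f(j=0)
            -> return 0
          -> return 1
          f(j=1)
          -> return 1
        -> return 2
        f(j=2) -> return 1  (same call as traced above)
      -> return 3
      f(j=3) -> return 2  (same call as traced above)
    -> return 5
    f(j=4) -> return 3  (same call as traced above)
  -> return 8
  f(j=5) -> return 5  (same call as traced above)
-> return 13

Final answer: 13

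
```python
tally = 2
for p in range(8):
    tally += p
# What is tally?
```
Trace:
  tally=2
  tally=2, p=0
  tally=3, p=1
  tally=5, p=2
  tally=8, p=3
  tally=12, p=4
  tally=17, p=5
  tally=23, p=6
  tally=30, p=7

Final answer: 30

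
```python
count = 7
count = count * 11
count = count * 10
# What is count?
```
Trace:
  count=7
  count=77
  count=770

Final answer: 770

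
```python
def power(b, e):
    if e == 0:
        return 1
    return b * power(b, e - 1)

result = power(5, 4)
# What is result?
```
Call trace:
power(b=5, e=4)
  power(b=5, e=3)
    power(b=5, e=2)
      power(b=5, e=1)
        power(b=5, e=0)
        -> return 1
      -> return 5
    -> return 25
  -> return 125
-> return 625

Final answer: 625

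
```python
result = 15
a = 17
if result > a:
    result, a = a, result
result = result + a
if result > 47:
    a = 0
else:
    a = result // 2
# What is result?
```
Trace:
  result=15
  result=15, a=17
  result=15, a=17
  result=32, a=17
  result=32, a=16

Final answer: 32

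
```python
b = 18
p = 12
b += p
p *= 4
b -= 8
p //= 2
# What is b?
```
Trace:
  b=18
  b=18, p=12
  b=30, p=12
  b=30, p=48
  b=22, p=48
  b=22, p=24

Final answer: 22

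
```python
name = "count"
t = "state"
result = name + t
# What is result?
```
Trace:
  name='count'
  name='count', t='state'
  name='count', t='state', result='countstate'

Final answer: 'countstate'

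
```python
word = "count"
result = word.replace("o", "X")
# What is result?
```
Trace:
  word='count'
  word='count', result='cXunt'

Final answer: 'cXunt'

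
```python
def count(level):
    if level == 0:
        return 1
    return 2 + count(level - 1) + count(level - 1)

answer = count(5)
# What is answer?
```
Call trace (a repeated sub-call is expanded the first time; later identical calls just restate its return value):
count(level=5)
  count(level=4)
    count(level=3)
      count(level=2)
        count(level=1)
          count(level=0)
          -> return 1
          count(level=0)
          -> return 1
        -> return 4
        count(level=1) -> return 4  (same call as traced above)
      -> return 10
      count(level=2) -> return 10  (same call as traced above)
    -> return 22
    count(level=3) -> return 22  (same call as traced above)
  -> return 46
  count(level=4) -> return 46  (same call as traced above)
-> return 94

Final answer: 94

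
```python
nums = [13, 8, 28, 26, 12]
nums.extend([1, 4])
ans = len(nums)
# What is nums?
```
Trace:
  nums=[13, 8, 28, 26, 12]
  nums=[13, 8, 28, 26, 12, 1, 4]
  nums=[13, 8, 28, 26, 12, 1, 4], ans=7

Final answer: [13, 8, 28, 26, 12, 1, 4]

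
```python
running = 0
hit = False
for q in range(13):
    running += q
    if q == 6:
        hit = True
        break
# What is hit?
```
Trace:
  running=0
  running=0, hit=False
  running=0, hit=False, q=0
  running=1, hit=False, q=1
  running=3, hit=False, q=2
  running=6, hit=False, q=3
  running=10, hit=False, q=4
  running=15, hit=False, q=5
  running=21, hit=True, q=6

Final answer: True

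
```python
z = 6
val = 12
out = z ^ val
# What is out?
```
Trace:
  z=6
  z=6, val=12
  z=6, val=12, out=10

Final answer: 10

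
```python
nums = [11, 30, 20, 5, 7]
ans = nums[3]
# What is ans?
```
Trace:
  nums=[11, 30, 20, 5, 7]
  nums=[11, 30, 20, 5, 7], ans=5

Final answer: 5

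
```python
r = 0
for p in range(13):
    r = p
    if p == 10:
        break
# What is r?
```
Trace:
  r=0
  r=0, p=0
  r=1, p=1
  r=2, p=2
  r=3, p=3
  r=4, p=4
  r=5, p=5
  r=6, p=6
  r=7, p=7
  r=8, p=8
  r=9, p=9
  r=10, p=10

Final answer: 10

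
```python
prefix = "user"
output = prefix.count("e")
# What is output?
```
Trace:
  prefix='user'
  prefix='user', output=1

Final answer: 1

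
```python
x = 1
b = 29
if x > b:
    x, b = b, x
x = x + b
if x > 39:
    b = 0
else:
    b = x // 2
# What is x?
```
Trace:
  x=1
  x=1, b=29
  x=1, b=29
  x=30, b=29
  x=30, b=15

Final answer: 30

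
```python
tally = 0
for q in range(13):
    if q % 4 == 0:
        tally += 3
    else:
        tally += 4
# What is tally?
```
Trace:
  tally=0
  tally=3, q=0
  tally=7, q=1
  tally=11, q=2
  tally=15, q=3
  tally=18, q=4
  tally=22, q=5
  tally=26, q=6
  tally=30, q=7
  tally=33, q=8
  tally=37, q=9
  tally=41, q=10
  tally=45, q=11
  tally=48, q=12

Final answer: 48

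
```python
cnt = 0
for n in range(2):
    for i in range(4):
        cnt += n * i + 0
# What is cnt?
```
Trace:
  cnt=0
  cnt=0, n=0, i=0
  cnt=0, n=0, i=1
  cnt=0, n=0, i=2
  cnt=0, n=0, i=3
  cnt=0, n=1, i=0
  cnt=1, n=1, i=1
  cnt=3, n=1, i=2
  cnt=6, n=1, i=3

Final answer: 6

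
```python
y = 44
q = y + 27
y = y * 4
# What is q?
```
Trace:
  y=44
  y=44, q=71
  y=176, q=71

Final answer: 71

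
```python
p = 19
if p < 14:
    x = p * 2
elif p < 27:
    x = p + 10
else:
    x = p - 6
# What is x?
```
Trace:
  p=19
  p=19, x=29

Final answer: 29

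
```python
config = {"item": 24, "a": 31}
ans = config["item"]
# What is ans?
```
Trace:
  config={'item': 24, 'a': 31}
  config={'item': 24, 'a': 31}, ans=24

Final answer: 24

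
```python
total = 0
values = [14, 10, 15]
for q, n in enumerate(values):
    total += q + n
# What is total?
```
Trace:
  total=0
  total=14, q=0, n=14
  total=25, q=1, n=10
  total=42, q=2, n=15

Final answer: 42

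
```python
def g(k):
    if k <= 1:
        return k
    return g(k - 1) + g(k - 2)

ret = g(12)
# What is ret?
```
Call trace (a repeated sub-call is expanded the first time; later identical calls just restate its return value):
g(k=12)
  g(k=11)
    g(k=10)
      g(k=9)
        g(k=8)
          g(k=7)
            g(k=6)
              g(k=5)
                g(k=4)
                  g(k=3)
                    g(k=2)
                      g(k=1)
                      -> return 1
                      g(k=0)
                      -> return 0
                    -> return 1
                    g(k=1)
                    -> return 1
                  -> return 2
                  g(k=2) -> return 1  (same call as traced above)
                -> return 3
                g(k=3) -> return 2  (same call as traced above)
              -> return 5
              g(k=4) -> return 3  (same call as traced above)
            -> return 8
            g(k=5) -> return 5  (same call as traced above)
          -> return 13
          g(k=6) -> return 8  (same call as traced above)
        -> return 21
        g(k=7) -> return 13  (same call as traced above)
      -> return 34
      g(k=8) -> return 21  (same call as traced above)
    -> return 55
    g(k=9) -> return 34  (same call as traced above)
  -> return 89
  g(k=10) -> return 55  (same call as traced above)
-> return 144

Final answer: 144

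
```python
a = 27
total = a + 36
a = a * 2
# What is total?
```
Trace:
  a=27
  a=27, total=63
  a=54, total=63

Final answer: 63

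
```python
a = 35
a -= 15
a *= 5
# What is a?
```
Trace:
  a=35
  a=20
  a=100

Final answer: 100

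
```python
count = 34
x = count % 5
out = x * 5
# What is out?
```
Trace:
  count=34
  count=34, x=4
  count=34, x=4, out=20

Final answer: 20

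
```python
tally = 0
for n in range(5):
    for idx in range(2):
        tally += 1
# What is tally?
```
Trace:
  tally=0
  tally=1, n=0, idx=0
  tally=2, n=0, idx=1
  tally=3, n=1, idx=0
  tally=4, n=1, idx=1
  tally=5, n=2, idx=0
  tally=6, n=2, idx=1
  tally=7, n=3, idx=0
  tally=8, n=3, idx=1
  tally=9, n=4, idx=0
  tally=10, n=4, idx=1

Final answer: 10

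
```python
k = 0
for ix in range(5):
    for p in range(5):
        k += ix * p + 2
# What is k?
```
Trace:
  k=0
  k=2, ix=0, p=0
  k=4, ix=0, p=1
  k=6, ix=0, p=2
  k=8, ix=0, p=3
  k=10, ix=0, p=4
  k=12, ix=1, p=0
  k=15, ix=1, p=1
  k=19, ix=1, p=2
  k=24, ix=1, p=3
  k=30, ix=1, p=4
  k=32, ix=2, p=0
  k=36, ix=2, p=1
  k=42, ix=2, p=2
  k=50, ix=2, p=3
  k=60, ix=2, p=4
  k=62, ix=3, p=0
  k=67, ix=3, p=1
  k=75, ix=3, p=2
  k=86, ix=3, p=3
  k=100, ix=3, p=4
  k=102, ix=4, p=0
  k=108, ix=4, p=1
  k=118, ix=4, p=2
  k=132, ix=4, p=3
  k=150, ix=4, p=4

Final answer: 150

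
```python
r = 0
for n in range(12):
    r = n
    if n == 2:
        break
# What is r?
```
Trace:
  r=0
  r=0, n=0
  r=1, n=1
  r=2, n=2

Final answer: 2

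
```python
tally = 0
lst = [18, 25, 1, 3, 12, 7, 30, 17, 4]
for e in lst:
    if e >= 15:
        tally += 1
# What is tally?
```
Trace:
  tally=0
  tally=1, e=18
  tally=2, e=25
  tally=2, e=1
  tally=2, e=3
  tally=2, e=12
  tally=2, e=7
  tally=3, e=30
  tally=4, e=17
  tally=4, e=4

Final answer: 4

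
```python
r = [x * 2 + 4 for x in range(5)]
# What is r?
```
Trace:
  x=0
  x=1
  x=2
  x=3
  x=4
  r=[4, 6, 8, 10, 12]

Final answer: [4, 6, 8, 10, 12]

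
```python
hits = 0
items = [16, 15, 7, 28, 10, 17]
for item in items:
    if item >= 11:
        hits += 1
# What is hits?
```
Trace:
  hits=0
  hits=1, item=16
  hits=2, item=15
  hits=2, item=7
  hits=3, item=28
  hits=3, item=10
  hits=4, item=17

Final answer: 4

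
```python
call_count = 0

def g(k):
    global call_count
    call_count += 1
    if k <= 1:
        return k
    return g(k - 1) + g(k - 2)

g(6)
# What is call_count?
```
Call trace (a repeated sub-call is expanded the first time; later identical calls just restate its return value):
g(k=6)
  g(k=5)
    g(k=4)
      g(k=3)
        g(k=2)
          g(k=1)
          -> return 1
          g(k=0)
          -> return 0
        -> return 1
        g(k=1)
        -> return 1
      -> return 2
      g(k=2) -> return 1  (same call as traced above)
    -> return 3
    g(k=3) -> return 2  (same call as traced above)
  -> return 5
  g(k=4) -> return 3  (same call as traced above)
-> return 8

call_count is incremented once per call, so count the calls in each subtree. Let C(k) = number of calls made by g(k).
C(0) = C(1) = 1 (base case, no recursion); C(k) = 1 + C(k - 1) + C(k - 2) otherwise.
C(2) = 1 + C(1) + C(0) = 1 + 1 + 1 = 3
C(3) = 1 + C(2) + C(1) = 1 + 3 + 1 = 5
C(4) = 1 + C(3) + C(2) = 1 + 5 + 3 = 9
C(5) = 1 + C(4) + C(3) = 1 + 9 + 5 = 15
C(6) = 1 + C(5) + C(4) = 1 + 15 + 9 = 25
call_count = C(6) = 25

Final answer: 25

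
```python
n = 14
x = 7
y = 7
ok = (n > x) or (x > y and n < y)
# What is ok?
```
Trace:
  n=14
  n=14, x=7
  n=14, x=7, y=7
  n=14, x=7, y=7, ok=True

Final answer: True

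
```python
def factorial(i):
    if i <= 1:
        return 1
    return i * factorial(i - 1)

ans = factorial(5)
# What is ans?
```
Call trace:
factorial(i=5)
  factorial(i=4)
    factorial(i=3)
      factorial(i=2)
        factorial(i=1)
        -> return 1
      -> return 2
    -> return 6
  -> return 24
-> return 120

Final answer: 120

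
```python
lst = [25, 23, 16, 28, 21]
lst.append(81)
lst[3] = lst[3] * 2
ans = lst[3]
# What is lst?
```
Trace:
  lst=[25, 23, 16, 28, 21]
  lst=[25, 23, 16, 28, 21, 81]
  lst=[25, 23, 16, 56, 21, 81]
  lst=[25, 23, 16, 56, 21, 81], ans=56

Final answer: [25, 23, 16, 56, 21, 81]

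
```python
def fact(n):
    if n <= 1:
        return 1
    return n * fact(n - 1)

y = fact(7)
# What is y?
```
Call trace:
fact(n=7)
  fact(n=6)
    fact(n=5)
      fact(n=4)
        fact(n=3)
          fact(n=2)
            fact(n=1)
            -> return 1
          -> return 2
        -> return 6
      -> return 24
    -> return 120
  -> return 720
-> return 5040

Final answer: 5040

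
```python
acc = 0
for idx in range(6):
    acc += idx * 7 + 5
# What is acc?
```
Trace:
  acc=0
  acc=5, idx=0
  acc=17, idx=1
  acc=36, idx=2
  acc=62, idx=3
  acc=95, idx=4
  acc=135, idx=5

Final answer: 135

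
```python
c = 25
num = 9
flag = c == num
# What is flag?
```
Trace:
  c=25
  c=25, num=9
  c=25, num=9, flag=False

Final answer: False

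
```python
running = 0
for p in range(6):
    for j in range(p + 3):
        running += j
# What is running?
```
Trace:
  running=0
  running=0, p=0, j=0
  running=1, p=0, j=1
  running=3, p=0, j=2
  running=3, p=1, j=0
  running=4, p=1, j=1
  running=6, p=1, j=2
  running=9, p=1, j=3
  running=9, p=2, j=0
  running=10, p=2, j=1
  running=12, p=2, j=2
  running=15, p=2, j=3
  running=19, p=2, j=4
  running=19, p=3, j=0
  running=20, p=3, j=1
  running=22, p=3, j=2
  running=25, p=3, j=3
  running=29, p=3, j=4
  running=34, p=3, j=5
  running=34, p=4, j=0
  running=35, p=4, j=1
  running=37, p=4, j=2
  running=40, p=4, j=3
  running=44, p=4, j=4
  running=49, p=4, j=5
  running=55, p=4, j=6
  running=55, p=5, j=0
  running=56, p=5, j=1
  running=58, p=5, j=2
  running=61, p=5, j=3
  running=65, p=5, j=4
  running=70, p=5, j=5
  running=76, p=5, j=6
  running=83, p=5, j=7

Final answer: 83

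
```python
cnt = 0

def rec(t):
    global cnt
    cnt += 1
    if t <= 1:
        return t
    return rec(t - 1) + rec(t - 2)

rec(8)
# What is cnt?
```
Call trace (a repeated sub-call is expanded the first time; later identical calls just restate its return value):
rec(t=8)
  rec(t=7)
    rec(t=6)
      rec(t=5)
        rec(t=4)
          rec(t=3)
            rec(t=2)
              rec(t=1)
              -> return 1
              rec(t=0)
              -> return 0
            -> return 1
            rec(t=1)
            -> return 1
          -> return 2
          rec(t=2) -> return 1  (same call as traced above)
        -> return 3
        rec(t=3) -> return 2  (same call as traced above)
      -> return 5
      rec(t=4) -> return 3  (same call as traced above)
    -> return 8
    rec(t=5) -> return 5  (same call as traced above)
  -> return 13
  rec(t=6) -> return 8  (same call as traced above)
-> return 21

cnt is incremented once per call, so count the calls in each subtree. Let C(t) = number of calls made by rec(t).
C(0) = C(1) = 1 (base case, no recursion); C(t) = 1 + C(t - 1) + C(t - 2) otherwise.
C(2) = 1 + C(1) + C(0) = 1 + 1 + 1 = 3
C(3) = 1 + C(2) + C(1) = 1 + 3 + 1 = 5
C(4) = 1 + C(3) + C(2) = 1 + 5 + 3 = 9
C(5) = 1 + C(4) + C(3) = 1 + 9 + 5 = 15
C(6) = 1 + C(5) + C(4) = 1 + 15 + 9 = 25
C(7) = 1 + C(6) + C(5) = 1 + 25 + 15 = 41
C(8) = 1 + C(7) + C(6) = 1 + 41 + 25 = 67
cnt = C(8) = 67

Final answer: 67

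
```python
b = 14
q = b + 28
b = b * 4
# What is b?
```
Trace:
  b=14
  b=14, q=42
  b=56, q=42

Final answer: 56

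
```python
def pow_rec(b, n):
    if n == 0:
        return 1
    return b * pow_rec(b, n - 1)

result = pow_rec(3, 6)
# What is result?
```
Call trace:
pow_rec(b=3, n=6)
  pow_rec(b=3, n=5)
    pow_rec(b=3, n=4)
      pow_rec(b=3, n=3)
        pow_rec(b=3, n=2)
          pow_rec(b=3, n=1)
            pow_rec(b=3, n=0)
            -> return 1
          -> return 3
        -> return 9
      -> return 27
    -> return 81
  -> return 243
-> return 729

Final answer: 729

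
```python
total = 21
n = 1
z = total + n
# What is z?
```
Trace:
  total=21
  total=21, n=1
  total=21, n=1, z=22

Final answer: 22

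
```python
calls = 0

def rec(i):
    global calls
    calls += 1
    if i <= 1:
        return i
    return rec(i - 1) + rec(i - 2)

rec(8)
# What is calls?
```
Call trace (a repeated sub-call is expanded the first time; later identical calls just restate its return value):
rec(i=8)
  rec(i=7)
    rec(i=6)
      rec(i=5)
        rec(i=4)
          rec(i=3)
            rec(i=2)
              rec(i=1)
              -> return 1
              rec(i=0)
              -> return 0
            -> return 1
            rec(i=1)
            -> return 1
          -> return 2
          rec(i=2) -> return 1  (same call as traced above)
        -> return 3
        rec(i=3) -> return 2  (same call as traced above)
      -> return 5
      rec(i=4) -> return 3  (same call as traced above)
    -> return 8
    rec(i=5) -> return 5  (same call as traced above)
  -> return 13
  rec(i=6) -> return 8  (same call as traced above)
-> return 21

calls is incremented once per call, so count the calls in each subtree. Let C(i) = number of calls made by rec(i).
C(0) = C(1) = 1 (base case, no recursion); C(i) = 1 + C(i - 1) + C(i - 2) otherwise.
C(2) = 1 + C(1) + C(0) = 1 + 1 + 1 = 3
C(3) = 1 + C(2) + C(1) = 1 + 3 + 1 = 5
C(4) = 1 + C(3) + C(2) = 1 + 5 + 3 = 9
C(5) = 1 + C(4) + C(3) = 1 + 9 + 5 = 15
C(6) = 1 + C(5) + C(4) = 1 + 15 + 9 = 25
C(7) = 1 + C(6) + C(5) = 1 + 25 + 15 = 41
C(8) = 1 + C(7) + C(6) = 1 + 41 + 25 = 67
calls = C(8) = 67

Final answer: 67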